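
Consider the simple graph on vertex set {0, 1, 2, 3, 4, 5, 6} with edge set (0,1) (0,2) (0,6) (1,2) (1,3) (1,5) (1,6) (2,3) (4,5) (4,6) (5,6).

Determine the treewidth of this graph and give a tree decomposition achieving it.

Treewidth 2.
Bags: B1 = {0, 1, 2}  B2 = {0, 1, 6}  B3 = {1, 5, 6}  B4 = {1, 2, 3}  B5 = {4, 5, 6}
Tree: B1–B2, B2–B3, B1–B4, B3–B5

Each bag holds 3 vertices, so the decomposition has width 2, which upper-bounds the treewidth. For the lower bound, the 3 vertices {0, 1, 2} are pairwise adjacent, and any tree decomposition puts a clique entirely inside one bag — forcing width ≥ 2. Therefore the treewidth is 2.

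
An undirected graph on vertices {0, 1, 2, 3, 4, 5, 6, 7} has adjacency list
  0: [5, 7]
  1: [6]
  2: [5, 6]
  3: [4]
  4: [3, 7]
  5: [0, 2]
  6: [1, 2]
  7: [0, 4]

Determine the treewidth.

A width-1 tree decomposition is:
Bags: B1 = {3, 4}  B2 = {4, 7}  B3 = {0, 7}  B4 = {0, 5}  B5 = {2, 5}  B6 = {2, 6}  B7 = {1, 6}
Tree: B1–B2, B2–B3, B3–B4, B4–B5, B5–B6, B6–B7
Every bag has size at most 2, so the width is 2 − 1 = 1 and tw(G) ≤ 1. Any graph with an edge has treewidth ≥ 1, and G has the edge 3–4. Therefore the treewidth is 1.

1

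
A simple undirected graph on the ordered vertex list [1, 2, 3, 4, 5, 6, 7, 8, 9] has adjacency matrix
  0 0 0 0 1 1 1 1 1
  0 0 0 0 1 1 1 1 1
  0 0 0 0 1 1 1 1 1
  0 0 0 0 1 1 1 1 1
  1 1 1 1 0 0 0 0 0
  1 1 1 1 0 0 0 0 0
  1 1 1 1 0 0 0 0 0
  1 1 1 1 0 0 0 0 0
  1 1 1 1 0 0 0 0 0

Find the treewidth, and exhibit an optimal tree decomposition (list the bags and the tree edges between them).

Treewidth 4.
Bags: B1 = {1, 2, 3, 4, 6}  B2 = {1, 2, 3, 4, 8}  B3 = {1, 2, 3, 4, 9}  B4 = {1, 2, 3, 4, 5}  B5 = {1, 2, 3, 4, 7}
Tree: B1–B2, B2–B3, B3–B4, B4–B5

Each bag holds 5 vertices, so the decomposition has width 4, which upper-bounds the treewidth. For the lower bound: the 5 vertex sets {1,6}, {2,8}, {4,9}, {3}, {5} are disjoint, each induces a connected subgraph, and every pair is joined by at least one edge of G. Contracting each set to a single vertex therefore yields K_{5} as a minor, and since treewidth is minor-monotone, tw(G) ≥ tw(K_{5}) = 4. The upper and lower bounds meet at 4, so that is the treewidth.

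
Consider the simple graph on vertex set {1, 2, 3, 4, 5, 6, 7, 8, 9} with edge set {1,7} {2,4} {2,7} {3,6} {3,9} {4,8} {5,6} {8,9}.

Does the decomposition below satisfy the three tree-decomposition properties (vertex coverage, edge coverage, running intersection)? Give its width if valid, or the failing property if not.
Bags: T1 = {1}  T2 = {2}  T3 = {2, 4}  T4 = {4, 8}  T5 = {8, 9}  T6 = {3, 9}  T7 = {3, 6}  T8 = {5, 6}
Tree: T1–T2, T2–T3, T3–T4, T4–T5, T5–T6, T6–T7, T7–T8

A tree decomposition must satisfy three properties: every vertex lies in some bag; for every edge, both endpoints lie together in some bag; and for every vertex, the bags containing it form a connected subtree. Here vertex 7 appears in no bag, so the decomposition is invalid.

No — vertex 7 appears in no bag.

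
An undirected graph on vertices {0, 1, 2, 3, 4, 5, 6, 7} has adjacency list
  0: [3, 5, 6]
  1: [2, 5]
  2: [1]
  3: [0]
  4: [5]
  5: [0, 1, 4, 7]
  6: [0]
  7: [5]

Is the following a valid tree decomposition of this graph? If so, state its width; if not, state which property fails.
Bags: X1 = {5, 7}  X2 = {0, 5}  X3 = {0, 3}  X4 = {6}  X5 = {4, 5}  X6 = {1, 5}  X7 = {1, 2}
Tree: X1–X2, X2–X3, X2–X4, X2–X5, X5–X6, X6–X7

No — edge (0,6) lies in no bag.

A tree decomposition must satisfy three properties: every vertex lies in some bag; for every edge, both endpoints lie together in some bag; and for every vertex, the bags containing it form a connected subtree. Here edge (0,6) lies in no bag, so the decomposition is invalid.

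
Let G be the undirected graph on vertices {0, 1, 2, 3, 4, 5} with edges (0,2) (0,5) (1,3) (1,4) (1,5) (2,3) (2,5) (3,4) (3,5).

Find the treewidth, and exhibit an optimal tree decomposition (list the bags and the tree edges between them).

Treewidth 2.
One optimal decomposition is:
Bags: B1 = {1, 3, 5}  B2 = {2, 3, 5}  B3 = {0, 2, 5}  B4 = {1, 3, 4}
Tree: B1–B2, B2–B3, B1–B4

Each bag holds 3 vertices, so the decomposition has width 2, which upper-bounds the treewidth. Conversely, {0, 2, 5} is a clique of size 3, and the vertices of any clique must share a bag in every tree decomposition; so some bag has ≥ 3 vertices and tw(G) ≥ 2. Combining the bounds, tw(G) = 2.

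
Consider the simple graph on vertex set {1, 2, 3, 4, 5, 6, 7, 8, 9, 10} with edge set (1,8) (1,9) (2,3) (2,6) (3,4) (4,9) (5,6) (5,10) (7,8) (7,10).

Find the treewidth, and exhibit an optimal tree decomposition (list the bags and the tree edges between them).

The largest bag has 3 vertices, giving width 2; this decomposition certifies tw(G) ≤ 2. For the lower bound, G contains the cycle 7–10–5–6–2–3–4–9–1–8–7, so G is not a forest; only forests have treewidth ≤ 1, hence tw(G) ≥ 2. Combining the bounds, tw(G) = 2.

Treewidth 2.
One optimal decomposition is:
Bags: B1 = {5, 7, 10}  B2 = {5, 6, 7}  B3 = {2, 6, 7}  B4 = {2, 3, 7}  B5 = {3, 4, 7}  B6 = {4, 7, 9}  B7 = {1, 7, 9}  B8 = {1, 7, 8}
Tree: B1–B2, B2–B3, B3–B4, B4–B5, B5–B6, B6–B7, B7–B8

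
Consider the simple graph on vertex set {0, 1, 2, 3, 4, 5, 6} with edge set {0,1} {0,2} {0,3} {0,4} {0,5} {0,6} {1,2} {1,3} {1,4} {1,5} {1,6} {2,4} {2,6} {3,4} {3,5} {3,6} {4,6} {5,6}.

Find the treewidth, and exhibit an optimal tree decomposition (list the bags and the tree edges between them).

Treewidth 4.
One such decomposition:
Bags: B1 = {0, 1, 3, 4, 6}  B2 = {0, 1, 3, 5, 6}  B3 = {0, 1, 2, 4, 6}
Tree: B1–B2, B1–B3

Each bag holds 5 vertices, so the decomposition has width 4, which upper-bounds the treewidth. On the other hand G contains the 5-clique {0, 1, 2, 4, 6}. A clique must lie in a single bag of any decomposition, so no decomposition can have width below 4. Hence tw(G) = 4 exactly.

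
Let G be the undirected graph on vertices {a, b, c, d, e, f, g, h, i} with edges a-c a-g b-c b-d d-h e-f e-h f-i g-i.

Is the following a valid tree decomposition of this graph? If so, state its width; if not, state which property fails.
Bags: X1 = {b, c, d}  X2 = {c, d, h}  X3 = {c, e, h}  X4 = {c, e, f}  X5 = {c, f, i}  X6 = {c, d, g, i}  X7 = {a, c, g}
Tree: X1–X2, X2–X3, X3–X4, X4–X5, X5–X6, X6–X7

A tree decomposition must satisfy three properties: every vertex lies in some bag; for every edge, both endpoints lie together in some bag; and for every vertex, the bags containing it form a connected subtree. Here bags containing vertex d are not connected in the tree, so the decomposition is invalid.

No — bags containing vertex d are not connected in the tree.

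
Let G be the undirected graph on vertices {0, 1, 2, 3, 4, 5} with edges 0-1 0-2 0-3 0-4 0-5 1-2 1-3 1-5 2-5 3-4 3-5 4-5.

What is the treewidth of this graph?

3

A width-3 tree decomposition is:
Bags: B1 = {0, 1, 3, 5}  B2 = {0, 3, 4, 5}  B3 = {0, 1, 2, 5}
Tree: B1–B2, B1–B3
Each bag holds 4 vertices, so the decomposition has width 3, which upper-bounds the treewidth. Conversely, {0, 1, 2, 5} is a clique of size 4, and the vertices of any clique must share a bag in every tree decomposition; so some bag has ≥ 4 vertices and tw(G) ≥ 3. Hence tw(G) = 3 exactly.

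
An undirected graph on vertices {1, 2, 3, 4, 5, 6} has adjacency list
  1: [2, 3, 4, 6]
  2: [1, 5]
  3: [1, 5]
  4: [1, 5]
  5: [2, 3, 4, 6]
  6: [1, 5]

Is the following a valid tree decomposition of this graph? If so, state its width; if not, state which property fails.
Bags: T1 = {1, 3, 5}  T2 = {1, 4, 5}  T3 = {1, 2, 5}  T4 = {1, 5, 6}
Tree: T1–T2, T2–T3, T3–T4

Yes; width 2.

Checking the three conditions: (i) the bags cover all of {1, 2, 3, 4, 5, 6}; (ii) for each edge, some bag contains both endpoints; (iii) the bags containing any fixed vertex form a subtree. All hold, so the decomposition is valid with width 3 − 1 = 2.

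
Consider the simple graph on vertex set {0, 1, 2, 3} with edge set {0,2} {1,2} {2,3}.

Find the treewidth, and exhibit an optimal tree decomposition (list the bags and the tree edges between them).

Treewidth 1.
Bags: B1 = {0, 2}  B2 = {1, 2}  B3 = {2, 3}
Tree: B1–B2, B1–B3

Every bag has size at most 2, so the width is 2 − 1 = 1 and tw(G) ≤ 1. Since G has at least one edge (e.g. 2–0), it is not an edgeless graph, so tw(G) ≥ 1. The upper and lower bounds meet at 1, so that is the treewidth.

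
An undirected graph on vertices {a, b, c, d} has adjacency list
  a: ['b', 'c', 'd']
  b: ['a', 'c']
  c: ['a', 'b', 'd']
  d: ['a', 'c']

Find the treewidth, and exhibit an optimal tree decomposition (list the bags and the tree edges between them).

Every bag has size at most 3, so the width is 3 − 1 = 2 and tw(G) ≤ 2. Conversely, {a, c, d} is a clique of size 3, and the vertices of any clique must share a bag in every tree decomposition; so some bag has ≥ 3 vertices and tw(G) ≥ 2. The upper and lower bounds meet at 2, so that is the treewidth.

Treewidth 2.
Bags: B1 = {a, c, d}  B2 = {a, b, c}
Tree: B1–B2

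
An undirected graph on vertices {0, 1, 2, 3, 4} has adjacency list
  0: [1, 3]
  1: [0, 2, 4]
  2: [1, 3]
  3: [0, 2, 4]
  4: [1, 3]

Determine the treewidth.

A width-2 tree decomposition is:
Bags: B1 = {1, 2, 3}  B2 = {1, 3, 4}  B3 = {0, 1, 3}
Tree: B1–B2, B2–B3
Each bag holds 3 vertices, so the decomposition has width 2, which upper-bounds the treewidth. The edges 2–3–4–1–2 form a cycle, so G is not a tree and its treewidth is at least 2. Therefore the treewidth is 2.

2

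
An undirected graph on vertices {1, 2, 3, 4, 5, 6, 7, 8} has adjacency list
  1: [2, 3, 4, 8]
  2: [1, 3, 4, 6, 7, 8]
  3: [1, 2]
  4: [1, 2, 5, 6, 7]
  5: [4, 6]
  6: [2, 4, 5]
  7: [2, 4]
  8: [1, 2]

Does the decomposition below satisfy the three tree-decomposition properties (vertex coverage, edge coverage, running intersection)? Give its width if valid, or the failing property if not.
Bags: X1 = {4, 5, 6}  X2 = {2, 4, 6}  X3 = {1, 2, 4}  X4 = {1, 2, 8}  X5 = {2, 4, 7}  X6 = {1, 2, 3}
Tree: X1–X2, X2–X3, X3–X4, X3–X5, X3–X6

Vertex coverage: the bags together contain {1, 2, 3, 4, 5, 6, 7, 8}, the full vertex set. Edge coverage: each edge of G has both endpoints in at least one bag. Running intersection: for every vertex, the bags containing it form a connected subtree. All three properties hold, so this is a valid tree decomposition of width max|bag| − 1 = 2, and hence tw(G) ≤ 2.

Yes; width 2.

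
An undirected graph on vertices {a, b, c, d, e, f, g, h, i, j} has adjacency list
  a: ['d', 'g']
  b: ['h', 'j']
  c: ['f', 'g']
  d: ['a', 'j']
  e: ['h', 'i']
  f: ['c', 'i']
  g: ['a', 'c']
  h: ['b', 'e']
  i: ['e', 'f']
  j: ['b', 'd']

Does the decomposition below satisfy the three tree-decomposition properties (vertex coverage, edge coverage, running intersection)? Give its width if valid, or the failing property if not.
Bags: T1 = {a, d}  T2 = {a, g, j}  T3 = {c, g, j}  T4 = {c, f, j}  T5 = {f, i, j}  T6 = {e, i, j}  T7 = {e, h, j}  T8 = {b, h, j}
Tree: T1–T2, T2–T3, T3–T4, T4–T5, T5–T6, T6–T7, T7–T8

No — edge (j,d) lies in no bag.

A tree decomposition must satisfy three properties: every vertex lies in some bag; for every edge, both endpoints lie together in some bag; and for every vertex, the bags containing it form a connected subtree. Here edge (j,d) lies in no bag, so the decomposition is invalid.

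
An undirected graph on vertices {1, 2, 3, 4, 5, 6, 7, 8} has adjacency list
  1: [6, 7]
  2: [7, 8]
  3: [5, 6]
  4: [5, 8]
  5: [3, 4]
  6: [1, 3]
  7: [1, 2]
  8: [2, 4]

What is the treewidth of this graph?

A width-2 tree decomposition is:
Bags: B1 = {3, 5, 6}  B2 = {1, 5, 6}  B3 = {1, 5, 7}  B4 = {2, 5, 7}  B5 = {2, 5, 8}  B6 = {4, 5, 8}
Tree: B1–B2, B2–B3, B3–B4, B4–B5, B5–B6
Each bag holds 3 vertices, so the decomposition has width 2, which upper-bounds the treewidth. For the lower bound, G contains the cycle 5–3–6–1–7–2–8–4–5, so G is not a forest; only forests have treewidth ≤ 1, hence tw(G) ≥ 2. Therefore the treewidth is 2.

2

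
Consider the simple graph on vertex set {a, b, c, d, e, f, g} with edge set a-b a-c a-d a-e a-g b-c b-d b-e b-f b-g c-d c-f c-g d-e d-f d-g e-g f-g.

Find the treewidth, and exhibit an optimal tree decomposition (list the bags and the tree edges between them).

Treewidth 4.
Bags: B1 = {a, b, c, d, g}  B2 = {b, c, d, f, g}  B3 = {a, b, d, e, g}
Tree: B1–B2, B1–B3

Every bag has size at most 5, so the width is 5 − 1 = 4 and tw(G) ≤ 4. For the lower bound, the 5 vertices {b, c, d, f, g} are pairwise adjacent, and any tree decomposition puts a clique entirely inside one bag — forcing width ≥ 4. Combining the bounds, tw(G) = 4.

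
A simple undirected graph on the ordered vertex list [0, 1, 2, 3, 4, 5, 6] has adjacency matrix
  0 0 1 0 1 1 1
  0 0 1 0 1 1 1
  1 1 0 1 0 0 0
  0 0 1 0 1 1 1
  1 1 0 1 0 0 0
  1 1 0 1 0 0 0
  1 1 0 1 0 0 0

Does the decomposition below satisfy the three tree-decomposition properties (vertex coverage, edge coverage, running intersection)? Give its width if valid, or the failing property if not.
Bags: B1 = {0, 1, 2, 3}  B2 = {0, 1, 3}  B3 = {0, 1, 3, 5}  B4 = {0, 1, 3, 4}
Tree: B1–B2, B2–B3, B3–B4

A tree decomposition must satisfy three properties: every vertex lies in some bag; for every edge, both endpoints lie together in some bag; and for every vertex, the bags containing it form a connected subtree. Here vertex 6 appears in no bag, so the decomposition is invalid.

No — vertex 6 appears in no bag.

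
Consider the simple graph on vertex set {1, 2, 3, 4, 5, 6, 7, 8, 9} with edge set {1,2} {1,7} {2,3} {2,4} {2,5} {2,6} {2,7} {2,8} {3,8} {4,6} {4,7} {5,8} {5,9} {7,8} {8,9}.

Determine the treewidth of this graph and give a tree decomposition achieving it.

Treewidth 2.
Bags: B1 = {2, 4, 7}  B2 = {2, 7, 8}  B3 = {1, 2, 7}  B4 = {2, 5, 8}  B5 = {2, 3, 8}  B6 = {2, 4, 6}  B7 = {5, 8, 9}
Tree: B1–B2, B2–B3, B2–B4, B4–B5, B1–B6, B4–B7

The largest bag has 3 vertices, giving width 2; this decomposition certifies tw(G) ≤ 2. Conversely, {5, 8, 9} is a clique of size 3, and the vertices of any clique must share a bag in every tree decomposition; so some bag has ≥ 3 vertices and tw(G) ≥ 2. Therefore the treewidth is 2.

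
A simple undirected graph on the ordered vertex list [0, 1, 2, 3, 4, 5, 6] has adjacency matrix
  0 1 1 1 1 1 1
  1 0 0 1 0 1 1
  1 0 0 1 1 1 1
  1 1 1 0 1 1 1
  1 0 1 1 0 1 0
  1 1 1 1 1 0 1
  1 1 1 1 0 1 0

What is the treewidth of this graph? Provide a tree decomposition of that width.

Treewidth 4.
One optimal decomposition is:
Bags: B1 = {0, 1, 3, 5, 6}  B2 = {0, 2, 3, 5, 6}  B3 = {0, 2, 3, 4, 5}
Tree: B1–B2, B2–B3

The largest bag has 5 vertices, giving width 4; this decomposition certifies tw(G) ≤ 4. On the other hand G contains the 5-clique {0, 1, 3, 5, 6}. A clique must lie in a single bag of any decomposition, so no decomposition can have width below 4. Therefore the treewidth is 4.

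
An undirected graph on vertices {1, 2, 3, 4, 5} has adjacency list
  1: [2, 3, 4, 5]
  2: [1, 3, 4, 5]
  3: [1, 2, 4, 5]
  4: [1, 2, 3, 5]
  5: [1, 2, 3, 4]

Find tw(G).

4

A width-4 tree decomposition is:
Bags: B1 = {1, 2, 3, 4, 5}
Tree: (single bag)
With just one bag of size 5, the width is 5 − 1 = 4, so tw(G) ≤ 4. For the lower bound, the 5 vertices {1, 2, 3, 4, 5} are pairwise adjacent, and any tree decomposition puts a clique entirely inside one bag — forcing width ≥ 4. The upper and lower bounds meet at 4, so that is the treewidth.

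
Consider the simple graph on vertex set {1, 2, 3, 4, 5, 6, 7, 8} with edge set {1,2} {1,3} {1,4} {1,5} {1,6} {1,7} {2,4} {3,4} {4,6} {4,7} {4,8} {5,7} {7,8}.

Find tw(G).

2

A width-2 tree decomposition is:
Bags: B1 = {1, 2, 4}  B2 = {1, 4, 7}  B3 = {1, 5, 7}  B4 = {1, 4, 6}  B5 = {1, 3, 4}  B6 = {4, 7, 8}
Tree: B1–B2, B2–B3, B2–B4, B2–B5, B2–B6
The largest bag has 3 vertices, giving width 2; this decomposition certifies tw(G) ≤ 2. For the lower bound, the 3 vertices {4, 7, 8} are pairwise adjacent, and any tree decomposition puts a clique entirely inside one bag — forcing width ≥ 2. Hence tw(G) = 2 exactly.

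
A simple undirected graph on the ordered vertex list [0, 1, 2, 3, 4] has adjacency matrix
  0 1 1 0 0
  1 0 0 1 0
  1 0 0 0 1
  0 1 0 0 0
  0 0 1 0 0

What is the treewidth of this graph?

1

A width-1 tree decomposition is:
Bags: B1 = {2, 4}  B2 = {0, 2}  B3 = {0, 1}  B4 = {1, 3}
Tree: B1–B2, B2–B3, B3–B4
The largest bag has 2 vertices, giving width 1; this decomposition certifies tw(G) ≤ 1. Any graph with an edge has treewidth ≥ 1, and G has the edge 4–2. The upper and lower bounds meet at 1, so that is the treewidth.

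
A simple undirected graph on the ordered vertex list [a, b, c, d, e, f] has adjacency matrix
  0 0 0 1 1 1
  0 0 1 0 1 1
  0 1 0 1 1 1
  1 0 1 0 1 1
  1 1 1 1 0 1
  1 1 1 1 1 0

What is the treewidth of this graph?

A width-3 tree decomposition is:
Bags: B1 = {b, c, e, f}  B2 = {c, d, e, f}  B3 = {a, d, e, f}
Tree: B1–B2, B2–B3
Each bag holds 4 vertices, so the decomposition has width 3, which upper-bounds the treewidth. For the lower bound, the 4 vertices {c, d, e, f} are pairwise adjacent, and any tree decomposition puts a clique entirely inside one bag — forcing width ≥ 3. Therefore the treewidth is 3.

3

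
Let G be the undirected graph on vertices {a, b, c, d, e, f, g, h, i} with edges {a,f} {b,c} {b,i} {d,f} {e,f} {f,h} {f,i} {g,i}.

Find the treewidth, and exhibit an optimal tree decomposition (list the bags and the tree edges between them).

The largest bag has 2 vertices, giving width 1; this decomposition certifies tw(G) ≤ 1. Since G has at least one edge (e.g. a–f), it is not an edgeless graph, so tw(G) ≥ 1. Therefore the treewidth is 1.

Treewidth 1.
One optimal decomposition is:
Bags: B1 = {a, f}  B2 = {d, f}  B3 = {e, f}  B4 = {f, i}  B5 = {b, i}  B6 = {g, i}  B7 = {b, c}  B8 = {f, h}
Tree: B1–B2, B1–B3, B1–B4, B4–B5, B5–B6, B5–B7, B1–B8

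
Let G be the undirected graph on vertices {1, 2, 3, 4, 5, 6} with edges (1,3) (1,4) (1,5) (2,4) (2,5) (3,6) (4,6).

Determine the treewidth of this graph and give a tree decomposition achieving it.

Treewidth 2.
Bags: B1 = {1, 3, 6}  B2 = {1, 4, 6}  B3 = {1, 4, 5}  B4 = {2, 4, 5}
Tree: B1–B2, B2–B3, B3–B4

The largest bag has 3 vertices, giving width 2; this decomposition certifies tw(G) ≤ 2. Since 3–6–4–1–3 is a cycle in G, G is not acyclic. Forests are exactly the graphs of treewidth ≤ 1, so tw(G) ≥ 2. Combining the bounds, tw(G) = 2.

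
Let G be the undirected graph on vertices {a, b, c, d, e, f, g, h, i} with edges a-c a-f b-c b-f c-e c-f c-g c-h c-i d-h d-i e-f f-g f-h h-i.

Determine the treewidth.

A width-2 tree decomposition is:
Bags: B1 = {b, c, f}  B2 = {c, e, f}  B3 = {c, f, h}  B4 = {c, f, g}  B5 = {c, h, i}  B6 = {a, c, f}  B7 = {d, h, i}
Tree: B1–B2, B1–B3, B3–B4, B3–B5, B4–B6, B5–B7
Each bag holds 3 vertices, so the decomposition has width 2, which upper-bounds the treewidth. Conversely, {d, h, i} is a clique of size 3, and the vertices of any clique must share a bag in every tree decomposition; so some bag has ≥ 3 vertices and tw(G) ≥ 2. Hence tw(G) = 2 exactly.

2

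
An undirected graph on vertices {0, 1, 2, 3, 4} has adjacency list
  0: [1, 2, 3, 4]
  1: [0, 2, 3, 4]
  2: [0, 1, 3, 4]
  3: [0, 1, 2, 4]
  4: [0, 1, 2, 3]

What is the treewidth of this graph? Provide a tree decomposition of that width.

With just one bag of size 5, the width is 5 − 1 = 4, so tw(G) ≤ 4. Conversely, {0, 1, 2, 3, 4} is a clique of size 5, and the vertices of any clique must share a bag in every tree decomposition; so some bag has ≥ 5 vertices and tw(G) ≥ 4. The upper and lower bounds meet at 4, so that is the treewidth.

Treewidth 4.
One optimal decomposition is:
Bags: B1 = {0, 1, 2, 3, 4}
Tree: (single bag)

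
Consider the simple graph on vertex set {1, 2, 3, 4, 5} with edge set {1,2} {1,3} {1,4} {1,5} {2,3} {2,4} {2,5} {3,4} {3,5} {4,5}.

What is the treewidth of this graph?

4

A width-4 tree decomposition is:
Bags: B1 = {1, 2, 3, 4, 5}
Tree: (single bag)
With just one bag of size 5, the width is 5 − 1 = 4, so tw(G) ≤ 4. On the other hand G contains the 5-clique {1, 2, 3, 4, 5}. A clique must lie in a single bag of any decomposition, so no decomposition can have width below 4. Therefore the treewidth is 4.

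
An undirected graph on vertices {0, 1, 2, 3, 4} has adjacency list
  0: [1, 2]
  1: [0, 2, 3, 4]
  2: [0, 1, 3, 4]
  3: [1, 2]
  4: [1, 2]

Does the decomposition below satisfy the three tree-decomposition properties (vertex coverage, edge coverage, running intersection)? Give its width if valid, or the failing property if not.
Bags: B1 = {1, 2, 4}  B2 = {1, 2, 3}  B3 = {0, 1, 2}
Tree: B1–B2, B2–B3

Checking the three conditions: (i) the bags cover all of {0, 1, 2, 3, 4}; (ii) for each edge, some bag contains both endpoints; (iii) the bags containing any fixed vertex form a subtree. All hold, so the decomposition is valid with width 3 − 1 = 2.

Yes; width 2.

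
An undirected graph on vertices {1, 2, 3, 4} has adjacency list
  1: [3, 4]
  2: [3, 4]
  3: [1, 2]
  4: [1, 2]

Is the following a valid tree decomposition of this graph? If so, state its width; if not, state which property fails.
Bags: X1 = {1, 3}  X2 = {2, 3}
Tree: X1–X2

No — vertex 4 appears in no bag.

A tree decomposition must satisfy three properties: every vertex lies in some bag; for every edge, both endpoints lie together in some bag; and for every vertex, the bags containing it form a connected subtree. Here vertex 4 appears in no bag, so the decomposition is invalid.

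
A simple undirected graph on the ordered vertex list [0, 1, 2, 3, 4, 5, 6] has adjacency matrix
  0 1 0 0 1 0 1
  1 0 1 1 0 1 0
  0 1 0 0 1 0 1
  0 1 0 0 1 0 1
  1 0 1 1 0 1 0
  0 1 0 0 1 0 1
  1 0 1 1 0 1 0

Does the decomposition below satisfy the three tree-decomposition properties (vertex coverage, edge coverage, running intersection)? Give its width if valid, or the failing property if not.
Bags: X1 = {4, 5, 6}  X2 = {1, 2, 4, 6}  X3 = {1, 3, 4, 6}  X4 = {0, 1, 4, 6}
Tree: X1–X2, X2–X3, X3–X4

A tree decomposition must satisfy three properties: every vertex lies in some bag; for every edge, both endpoints lie together in some bag; and for every vertex, the bags containing it form a connected subtree. Here edge (1,5) lies in no bag, so the decomposition is invalid.

No — edge (1,5) lies in no bag.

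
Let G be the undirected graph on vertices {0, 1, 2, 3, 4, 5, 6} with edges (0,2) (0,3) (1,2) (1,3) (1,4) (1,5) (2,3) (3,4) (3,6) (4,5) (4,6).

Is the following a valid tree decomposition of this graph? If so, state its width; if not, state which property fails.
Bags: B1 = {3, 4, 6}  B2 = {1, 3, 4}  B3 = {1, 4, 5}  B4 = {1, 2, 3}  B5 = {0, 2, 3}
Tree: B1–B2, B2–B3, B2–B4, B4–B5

Yes; width 2.

Every vertex of G appears in some bag (union = {0, 1, 2, 3, 4, 5, 6}); every edge is covered by a bag; and for each vertex v the set of bags containing v is connected in the bag tree. The decomposition is therefore valid. The largest bag has 3 vertices, so the width is 2.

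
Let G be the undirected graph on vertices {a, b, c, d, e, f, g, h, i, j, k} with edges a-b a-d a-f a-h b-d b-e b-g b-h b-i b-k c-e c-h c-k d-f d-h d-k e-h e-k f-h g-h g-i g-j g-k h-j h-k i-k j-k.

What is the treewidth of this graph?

3

A width-3 tree decomposition is:
Bags: B1 = {b, d, h, k}  B2 = {b, g, h, k}  B3 = {b, g, i, k}  B4 = {b, e, h, k}  B5 = {c, e, h, k}  B6 = {a, b, d, h}  B7 = {a, d, f, h}  B8 = {g, h, j, k}
Tree: B1–B2, B2–B3, B1–B4, B4–B5, B1–B6, B6–B7, B2–B8
The largest bag has 4 vertices, giving width 3; this decomposition certifies tw(G) ≤ 3. On the other hand G contains the 4-clique {a, d, f, h}. A clique must lie in a single bag of any decomposition, so no decomposition can have width below 3. Combining the bounds, tw(G) = 3.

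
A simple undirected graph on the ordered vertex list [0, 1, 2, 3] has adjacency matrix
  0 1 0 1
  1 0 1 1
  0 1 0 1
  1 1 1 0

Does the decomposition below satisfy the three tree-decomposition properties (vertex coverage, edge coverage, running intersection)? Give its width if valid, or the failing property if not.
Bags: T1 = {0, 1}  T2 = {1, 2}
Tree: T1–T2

A tree decomposition must satisfy three properties: every vertex lies in some bag; for every edge, both endpoints lie together in some bag; and for every vertex, the bags containing it form a connected subtree. Here vertex 3 appears in no bag, so the decomposition is invalid.

No — vertex 3 appears in no bag.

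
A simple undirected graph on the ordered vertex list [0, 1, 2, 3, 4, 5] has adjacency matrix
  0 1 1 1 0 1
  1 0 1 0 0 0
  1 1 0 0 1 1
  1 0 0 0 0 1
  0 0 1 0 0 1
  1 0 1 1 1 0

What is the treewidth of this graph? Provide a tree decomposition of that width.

Treewidth 2.
One optimal decomposition is:
Bags: B1 = {2, 4, 5}  B2 = {0, 2, 5}  B3 = {0, 1, 2}  B4 = {0, 3, 5}
Tree: B1–B2, B2–B3, B2–B4

Each bag holds 3 vertices, so the decomposition has width 2, which upper-bounds the treewidth. On the other hand G contains the 3-clique {0, 1, 2}. A clique must lie in a single bag of any decomposition, so no decomposition can have width below 2. The upper and lower bounds meet at 2, so that is the treewidth.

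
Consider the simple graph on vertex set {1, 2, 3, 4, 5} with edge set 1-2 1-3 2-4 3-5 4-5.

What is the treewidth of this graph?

A width-2 tree decomposition is:
Bags: B1 = {1, 2, 4}  B2 = {1, 4, 5}  B3 = {1, 3, 5}
Tree: B1–B2, B2–B3
The largest bag has 3 vertices, giving width 2; this decomposition certifies tw(G) ≤ 2. For the lower bound, G contains the cycle 1–2–4–5–3–1, so G is not a forest; only forests have treewidth ≤ 1, hence tw(G) ≥ 2. Hence tw(G) = 2 exactly.

2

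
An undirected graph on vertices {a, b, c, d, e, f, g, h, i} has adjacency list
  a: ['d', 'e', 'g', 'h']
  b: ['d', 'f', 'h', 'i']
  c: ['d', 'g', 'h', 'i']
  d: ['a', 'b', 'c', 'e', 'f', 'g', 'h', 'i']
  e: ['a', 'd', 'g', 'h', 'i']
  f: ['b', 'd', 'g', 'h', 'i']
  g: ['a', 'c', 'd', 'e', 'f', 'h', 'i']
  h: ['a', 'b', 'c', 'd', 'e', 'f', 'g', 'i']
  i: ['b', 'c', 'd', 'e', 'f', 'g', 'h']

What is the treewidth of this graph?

4

A width-4 tree decomposition is:
Bags: B1 = {a, d, e, g, h}  B2 = {d, e, g, h, i}  B3 = {d, f, g, h, i}  B4 = {c, d, g, h, i}  B5 = {b, d, f, h, i}
Tree: B1–B2, B2–B3, B2–B4, B3–B5
Every bag has size at most 5, so the width is 5 − 1 = 4 and tw(G) ≤ 4. Conversely, {a, d, e, g, h} is a clique of size 5, and the vertices of any clique must share a bag in every tree decomposition; so some bag has ≥ 5 vertices and tw(G) ≥ 4. The upper and lower bounds meet at 4, so that is the treewidth.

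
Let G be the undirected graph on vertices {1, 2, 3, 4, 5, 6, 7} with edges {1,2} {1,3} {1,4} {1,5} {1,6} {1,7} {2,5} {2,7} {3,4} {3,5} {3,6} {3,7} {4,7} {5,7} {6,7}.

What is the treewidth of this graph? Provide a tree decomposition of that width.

Treewidth 3.
Bags: B1 = {1, 3, 5, 7}  B2 = {1, 3, 4, 7}  B3 = {1, 2, 5, 7}  B4 = {1, 3, 6, 7}
Tree: B1–B2, B1–B3, B1–B4

Each bag holds 4 vertices, so the decomposition has width 3, which upper-bounds the treewidth. On the other hand G contains the 4-clique {1, 2, 5, 7}. A clique must lie in a single bag of any decomposition, so no decomposition can have width below 3. Hence tw(G) = 3 exactly.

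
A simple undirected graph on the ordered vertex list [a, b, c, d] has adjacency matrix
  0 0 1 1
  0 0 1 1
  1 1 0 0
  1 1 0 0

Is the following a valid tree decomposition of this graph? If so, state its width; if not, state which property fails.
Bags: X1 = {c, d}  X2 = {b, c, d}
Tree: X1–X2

A tree decomposition must satisfy three properties: every vertex lies in some bag; for every edge, both endpoints lie together in some bag; and for every vertex, the bags containing it form a connected subtree. Here vertex a appears in no bag, so the decomposition is invalid.

No — vertex a appears in no bag.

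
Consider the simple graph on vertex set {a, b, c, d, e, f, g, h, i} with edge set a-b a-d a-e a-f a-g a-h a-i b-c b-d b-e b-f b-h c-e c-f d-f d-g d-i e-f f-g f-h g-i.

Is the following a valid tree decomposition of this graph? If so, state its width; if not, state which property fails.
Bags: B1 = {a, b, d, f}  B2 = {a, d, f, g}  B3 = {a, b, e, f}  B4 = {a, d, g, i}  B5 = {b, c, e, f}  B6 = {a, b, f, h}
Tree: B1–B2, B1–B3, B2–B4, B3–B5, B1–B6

Checking the three conditions: (i) the bags cover all of {a, b, c, d, e, f, g, h, i}; (ii) for each edge, some bag contains both endpoints; (iii) the bags containing any fixed vertex form a subtree. All hold, so the decomposition is valid with width 4 − 1 = 3.

Yes; width 3.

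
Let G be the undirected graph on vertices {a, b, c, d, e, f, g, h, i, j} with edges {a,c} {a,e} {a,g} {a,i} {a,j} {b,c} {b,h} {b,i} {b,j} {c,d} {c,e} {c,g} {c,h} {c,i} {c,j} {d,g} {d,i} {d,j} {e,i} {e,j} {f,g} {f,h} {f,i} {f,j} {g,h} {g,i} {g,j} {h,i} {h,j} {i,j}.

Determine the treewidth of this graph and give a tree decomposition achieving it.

Treewidth 4.
One such decomposition:
Bags: B1 = {b, c, h, i, j}  B2 = {c, g, h, i, j}  B3 = {f, g, h, i, j}  B4 = {a, c, g, i, j}  B5 = {a, c, e, i, j}  B6 = {c, d, g, i, j}
Tree: B1–B2, B2–B3, B2–B4, B4–B5, B2–B6

Every bag has size at most 5, so the width is 5 − 1 = 4 and tw(G) ≤ 4. Conversely, {c, d, g, i, j} is a clique of size 5, and the vertices of any clique must share a bag in every tree decomposition; so some bag has ≥ 5 vertices and tw(G) ≥ 4. Therefore the treewidth is 4.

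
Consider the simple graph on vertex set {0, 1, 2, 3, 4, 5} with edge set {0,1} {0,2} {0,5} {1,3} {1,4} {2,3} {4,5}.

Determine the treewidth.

2

A width-2 tree decomposition is:
Bags: B1 = {0, 2, 3}  B2 = {0, 1, 3}  B3 = {0, 1, 5}  B4 = {1, 4, 5}
Tree: B1–B2, B2–B3, B3–B4
Every bag has size at most 3, so the width is 3 − 1 = 2 and tw(G) ≤ 2. The edges 2–3–1–0–2 form a cycle, so G is not a tree and its treewidth is at least 2. Therefore the treewidth is 2.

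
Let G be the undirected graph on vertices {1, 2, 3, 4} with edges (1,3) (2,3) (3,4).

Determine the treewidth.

1

A width-1 tree decomposition is:
Bags: B1 = {1, 3}  B2 = {2, 3}  B3 = {3, 4}
Tree: B1–B2, B1–B3
Each bag holds 2 vertices, so the decomposition has width 1, which upper-bounds the treewidth. G has an edge, so its treewidth is at least 1. The upper and lower bounds meet at 1, so that is the treewidth.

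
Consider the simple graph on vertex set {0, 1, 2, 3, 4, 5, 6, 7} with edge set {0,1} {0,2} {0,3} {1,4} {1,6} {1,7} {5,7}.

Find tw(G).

1

A width-1 tree decomposition is:
Bags: B1 = {1, 6}  B2 = {0, 1}  B3 = {0, 2}  B4 = {1, 7}  B5 = {5, 7}  B6 = {0, 3}  B7 = {1, 4}
Tree: B1–B2, B2–B3, B1–B4, B4–B5, B3–B6, B2–B7
Every bag has size at most 2, so the width is 2 − 1 = 1 and tw(G) ≤ 1. Since G has at least one edge (e.g. 1–6), it is not an edgeless graph, so tw(G) ≥ 1. Combining the bounds, tw(G) = 1.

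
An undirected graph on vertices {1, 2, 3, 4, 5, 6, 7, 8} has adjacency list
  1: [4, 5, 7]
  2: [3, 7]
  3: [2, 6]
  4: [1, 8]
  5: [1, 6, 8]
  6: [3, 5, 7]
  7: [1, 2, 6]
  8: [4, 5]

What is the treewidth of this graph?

2

A width-2 tree decomposition is:
Bags: B1 = {2, 3, 6}  B2 = {2, 6, 7}  B3 = {5, 6, 7}  B4 = {1, 5, 7}  B5 = {1, 5, 8}  B6 = {1, 4, 8}
Tree: B1–B2, B2–B3, B3–B4, B4–B5, B5–B6
Every bag has size at most 3, so the width is 3 − 1 = 2 and tw(G) ≤ 2. For the lower bound, G contains the cycle 3–2–7–6–3, so G is not a forest; only forests have treewidth ≤ 1, hence tw(G) ≥ 2. The upper and lower bounds meet at 2, so that is the treewidth.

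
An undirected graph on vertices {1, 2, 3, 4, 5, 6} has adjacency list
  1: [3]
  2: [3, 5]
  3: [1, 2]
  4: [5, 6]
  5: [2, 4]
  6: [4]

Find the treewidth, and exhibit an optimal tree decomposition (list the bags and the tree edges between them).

The largest bag has 2 vertices, giving width 1; this decomposition certifies tw(G) ≤ 1. Any graph with an edge has treewidth ≥ 1, and G has the edge 1–3. Therefore the treewidth is 1.

Treewidth 1.
One such decomposition:
Bags: B1 = {1, 3}  B2 = {2, 3}  B3 = {2, 5}  B4 = {4, 5}  B5 = {4, 6}
Tree: B1–B2, B2–B3, B3–B4, B4–B5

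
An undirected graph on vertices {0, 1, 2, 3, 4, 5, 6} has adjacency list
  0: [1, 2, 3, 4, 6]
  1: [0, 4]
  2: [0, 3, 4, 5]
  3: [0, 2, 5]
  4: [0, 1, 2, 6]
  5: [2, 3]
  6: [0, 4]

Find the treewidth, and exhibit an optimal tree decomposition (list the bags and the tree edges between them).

Every bag has size at most 3, so the width is 3 − 1 = 2 and tw(G) ≤ 2. Conversely, {0, 2, 3} is a clique of size 3, and the vertices of any clique must share a bag in every tree decomposition; so some bag has ≥ 3 vertices and tw(G) ≥ 2. The upper and lower bounds meet at 2, so that is the treewidth.

Treewidth 2.
One such decomposition:
Bags: B1 = {0, 2, 4}  B2 = {0, 2, 3}  B3 = {0, 4, 6}  B4 = {2, 3, 5}  B5 = {0, 1, 4}
Tree: B1–B2, B1–B3, B2–B4, B3–B5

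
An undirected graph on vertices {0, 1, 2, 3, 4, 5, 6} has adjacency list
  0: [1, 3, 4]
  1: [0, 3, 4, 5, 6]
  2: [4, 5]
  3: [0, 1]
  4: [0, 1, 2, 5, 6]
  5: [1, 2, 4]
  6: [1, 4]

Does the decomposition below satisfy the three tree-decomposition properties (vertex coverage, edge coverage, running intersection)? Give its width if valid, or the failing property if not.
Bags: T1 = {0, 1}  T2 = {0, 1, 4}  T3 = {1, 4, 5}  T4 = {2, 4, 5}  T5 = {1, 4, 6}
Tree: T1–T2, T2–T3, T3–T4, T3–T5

No — vertex 3 appears in no bag.

A tree decomposition must satisfy three properties: every vertex lies in some bag; for every edge, both endpoints lie together in some bag; and for every vertex, the bags containing it form a connected subtree. Here vertex 3 appears in no bag, so the decomposition is invalid.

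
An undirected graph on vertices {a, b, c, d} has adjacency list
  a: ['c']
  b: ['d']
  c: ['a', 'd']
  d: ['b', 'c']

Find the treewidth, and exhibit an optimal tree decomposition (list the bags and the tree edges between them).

Treewidth 1.
Bags: B1 = {a, c}  B2 = {c, d}  B3 = {b, d}
Tree: B1–B2, B2–B3

Each bag holds 2 vertices, so the decomposition has width 1, which upper-bounds the treewidth. Any graph with an edge has treewidth ≥ 1, and G has the edge c–a. Therefore the treewidth is 1.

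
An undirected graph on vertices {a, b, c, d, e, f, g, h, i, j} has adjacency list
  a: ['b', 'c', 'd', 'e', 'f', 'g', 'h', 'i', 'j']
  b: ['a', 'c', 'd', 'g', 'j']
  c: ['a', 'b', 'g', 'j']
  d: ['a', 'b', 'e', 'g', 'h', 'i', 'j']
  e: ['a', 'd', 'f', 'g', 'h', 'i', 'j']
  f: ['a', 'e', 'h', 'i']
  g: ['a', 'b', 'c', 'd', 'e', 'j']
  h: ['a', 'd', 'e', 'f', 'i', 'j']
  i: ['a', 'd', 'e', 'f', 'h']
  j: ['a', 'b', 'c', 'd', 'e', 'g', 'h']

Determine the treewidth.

A width-4 tree decomposition is:
Bags: B1 = {a, d, e, g, j}  B2 = {a, d, e, h, j}  B3 = {a, b, d, g, j}  B4 = {a, d, e, h, i}  B5 = {a, e, f, h, i}  B6 = {a, b, c, g, j}
Tree: B1–B2, B1–B3, B2–B4, B4–B5, B3–B6
Every bag has size at most 5, so the width is 5 − 1 = 4 and tw(G) ≤ 4. For the lower bound, the 5 vertices {a, d, e, g, j} are pairwise adjacent, and any tree decomposition puts a clique entirely inside one bag — forcing width ≥ 4. Combining the bounds, tw(G) = 4.

4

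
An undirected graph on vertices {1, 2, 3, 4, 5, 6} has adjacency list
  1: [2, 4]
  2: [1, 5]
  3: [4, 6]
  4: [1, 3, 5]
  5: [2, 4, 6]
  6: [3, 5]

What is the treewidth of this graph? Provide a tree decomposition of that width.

Each bag holds 3 vertices, so the decomposition has width 2, which upper-bounds the treewidth. The edges 1–2–5–4–1 form a cycle, so G is not a tree and its treewidth is at least 2. The upper and lower bounds meet at 2, so that is the treewidth.

Treewidth 2.
One such decomposition:
Bags: B1 = {1, 2, 4}  B2 = {2, 4, 5}  B3 = {3, 4, 5}  B4 = {3, 5, 6}
Tree: B1–B2, B2–B3, B3–B4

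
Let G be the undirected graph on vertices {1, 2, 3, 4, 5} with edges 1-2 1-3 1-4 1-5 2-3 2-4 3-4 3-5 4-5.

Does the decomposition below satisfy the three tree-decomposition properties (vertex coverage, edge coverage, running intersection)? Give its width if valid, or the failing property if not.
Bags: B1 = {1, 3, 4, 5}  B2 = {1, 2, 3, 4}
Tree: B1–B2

Yes; width 3.

Every vertex of G appears in some bag (union = {1, 2, 3, 4, 5}); every edge is covered by a bag; and for each vertex v the set of bags containing v is connected in the bag tree. The decomposition is therefore valid. The largest bag has 4 vertices, so the width is 3.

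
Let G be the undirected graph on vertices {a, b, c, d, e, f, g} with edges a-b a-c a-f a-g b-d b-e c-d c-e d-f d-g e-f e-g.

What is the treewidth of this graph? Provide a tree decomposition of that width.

Every bag has size at most 4, so the width is 4 − 1 = 3 and tw(G) ≤ 3. For the lower bound: the 4 vertex sets {a,b}, {c,e}, {d}, {f} are disjoint, each induces a connected subgraph, and every pair is joined by at least one edge of G. Contracting each set to a single vertex therefore yields K_{4} as a minor, and since treewidth is minor-monotone, tw(G) ≥ tw(K_{4}) = 3. Combining the bounds, tw(G) = 3.

Treewidth 3.
Bags: B1 = {a, b, d, e}  B2 = {a, c, d, e}  B3 = {a, d, e, f}  B4 = {a, d, e, g}
Tree: B1–B2, B2–B3, B3–B4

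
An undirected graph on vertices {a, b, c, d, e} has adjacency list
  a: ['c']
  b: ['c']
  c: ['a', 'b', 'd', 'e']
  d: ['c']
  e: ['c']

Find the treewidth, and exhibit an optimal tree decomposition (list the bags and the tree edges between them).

Each bag holds 2 vertices, so the decomposition has width 1, which upper-bounds the treewidth. Any graph with an edge has treewidth ≥ 1, and G has the edge c–a. The upper and lower bounds meet at 1, so that is the treewidth.

Treewidth 1.
One optimal decomposition is:
Bags: B1 = {a, c}  B2 = {c, e}  B3 = {c, d}  B4 = {b, c}
Tree: B1–B2, B2–B3, B2–B4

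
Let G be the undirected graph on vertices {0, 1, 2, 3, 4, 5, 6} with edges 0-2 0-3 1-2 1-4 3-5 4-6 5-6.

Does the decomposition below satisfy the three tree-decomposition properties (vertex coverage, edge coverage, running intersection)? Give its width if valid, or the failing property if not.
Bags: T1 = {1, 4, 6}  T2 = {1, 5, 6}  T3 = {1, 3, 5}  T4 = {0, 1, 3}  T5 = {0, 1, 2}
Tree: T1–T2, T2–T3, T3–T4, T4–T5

Yes; width 2.

Checking the three conditions: (i) the bags cover all of {0, 1, 2, 3, 4, 5, 6}; (ii) for each edge, some bag contains both endpoints; (iii) the bags containing any fixed vertex form a subtree. All hold, so the decomposition is valid with width 3 − 1 = 2.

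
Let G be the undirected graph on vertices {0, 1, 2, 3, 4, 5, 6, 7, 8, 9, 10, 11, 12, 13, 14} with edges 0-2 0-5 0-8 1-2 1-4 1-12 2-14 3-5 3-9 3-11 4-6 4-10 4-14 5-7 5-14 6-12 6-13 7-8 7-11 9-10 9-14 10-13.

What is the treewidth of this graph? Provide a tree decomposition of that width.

Treewidth 3.
One optimal decomposition is:
Bags: B1 = {1, 6, 12, 13}  B2 = {1, 4, 6, 13}  B3 = {1, 4, 10, 13}  B4 = {1, 2, 4, 10}  B5 = {2, 4, 10, 14}  B6 = {2, 9, 10, 14}  B7 = {0, 2, 9, 14}  B8 = {0, 5, 9, 14}  B9 = {0, 3, 5, 9}  B10 = {0, 3, 5, 8}  B11 = {3, 5, 7, 8}  B12 = {3, 7, 8, 11}
Tree: B1–B2, B2–B3, B3–B4, B4–B5, B5–B6, B6–B7, B7–B8, B8–B9, B9–B10, B10–B11, B11–B12

The largest bag has 4 vertices, giving width 3; this decomposition certifies tw(G) ≤ 3. For the lower bound: the 4 vertex sets {6,12,13}, {1}, {4}, {2,9,10,14} are disjoint, each induces a connected subgraph, and every pair is joined by at least one edge of G. Contracting each set to a single vertex therefore yields K_{4} as a minor, and since treewidth is minor-monotone, tw(G) ≥ tw(K_{4}) = 3. Hence tw(G) = 3 exactly.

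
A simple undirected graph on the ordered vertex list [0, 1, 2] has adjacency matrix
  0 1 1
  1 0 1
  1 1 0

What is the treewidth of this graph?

A width-2 tree decomposition is:
Bags: B1 = {0, 1, 2}
Tree: (single bag)
With just one bag of size 3, the width is 3 − 1 = 2, so tw(G) ≤ 2. For the lower bound, the 3 vertices {0, 1, 2} are pairwise adjacent, and any tree decomposition puts a clique entirely inside one bag — forcing width ≥ 2. Hence tw(G) = 2 exactly.

2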